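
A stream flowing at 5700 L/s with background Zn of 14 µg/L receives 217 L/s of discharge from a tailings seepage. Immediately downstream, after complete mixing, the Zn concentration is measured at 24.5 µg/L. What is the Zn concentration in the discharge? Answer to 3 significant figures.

300 µg/L

Mass balance: 5700·14.00 + 217.0·Cₑ = 5917·24.50
→ Cₑ = (5917·24.50 − 5700·14.00) / 217.0 = 300.3 µg/L.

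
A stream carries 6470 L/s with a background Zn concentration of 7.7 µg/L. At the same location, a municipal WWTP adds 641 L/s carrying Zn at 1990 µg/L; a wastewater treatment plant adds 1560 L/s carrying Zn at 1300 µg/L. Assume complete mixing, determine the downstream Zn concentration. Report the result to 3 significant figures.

387 µg/L

Flow-weighted average: C = (6470·7.700 + 641.0·1990 + 1560·1300) / 8671 = 3353000/8671 = 386.7 µg/L.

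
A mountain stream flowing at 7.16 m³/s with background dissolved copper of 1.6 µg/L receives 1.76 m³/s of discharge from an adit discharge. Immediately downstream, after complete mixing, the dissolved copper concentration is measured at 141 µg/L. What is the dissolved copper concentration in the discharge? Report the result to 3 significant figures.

Mass balance: 7.160·1.600 + 1.760·Cₑ = 8.920·141.0
→ Cₑ = (8.920·141.0 − 7.160·1.600) / 1.760 = 708.1 µg/L.

708 µg/L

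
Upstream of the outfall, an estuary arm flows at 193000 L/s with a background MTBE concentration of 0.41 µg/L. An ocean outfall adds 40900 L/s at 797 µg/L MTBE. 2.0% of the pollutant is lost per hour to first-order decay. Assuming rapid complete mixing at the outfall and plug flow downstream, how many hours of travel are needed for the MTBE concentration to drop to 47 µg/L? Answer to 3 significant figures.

53.9 h

Conservation of mass: C = (193000·0.4100 + 40900·797.0) / 233900 = 32680000/233900 = 139.7 µg/L.
2.0%/h lost → k = −ln(1 − 0.02) = 0.02020 h⁻¹.
139.7·exp(−k·t) = 47 → t = ln(139.7/47)/k = 194100 s = 53.92 h.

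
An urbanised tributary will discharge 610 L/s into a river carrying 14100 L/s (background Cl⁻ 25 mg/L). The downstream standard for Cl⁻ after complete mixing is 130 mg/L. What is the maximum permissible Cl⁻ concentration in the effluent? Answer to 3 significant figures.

2560 mg/L

At the limit, (Qr·Cr + Qe·Cₑ)/(Qr + Qe) = 130:
Cₑ = (14710·130 − 14100·25.00) / 610.0 = 2557 mg/L.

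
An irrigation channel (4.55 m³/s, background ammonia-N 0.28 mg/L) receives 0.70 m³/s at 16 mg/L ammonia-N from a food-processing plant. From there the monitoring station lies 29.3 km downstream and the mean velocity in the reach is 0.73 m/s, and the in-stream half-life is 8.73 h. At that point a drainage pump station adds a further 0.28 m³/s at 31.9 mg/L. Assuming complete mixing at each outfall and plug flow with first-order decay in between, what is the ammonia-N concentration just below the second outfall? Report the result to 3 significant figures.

Conservation of mass: C = (4.550·0.2800 + 0.7000·16.00) / 5.250 = 12.47/5.250 = 2.376 mg/L; combined flow 5.250 m³/s.
Travel time t = 29.3·1000 / 0.73 = 40140 s = 11.15 h.
Half-life 8.73 h → k = ln 2 / 8.73 = 0.07940 h⁻¹ = 1.906 d⁻¹.
First-order decay: C = 2.376·exp(−k·t) = 2.376·0.4126 = 0.9804 mg/L.
At the second outfall, C = (5.250·0.9804 + 0.2800·31.90) / (5.250 + 0.2800) = 2.546 mg/L.

2.55 mg/L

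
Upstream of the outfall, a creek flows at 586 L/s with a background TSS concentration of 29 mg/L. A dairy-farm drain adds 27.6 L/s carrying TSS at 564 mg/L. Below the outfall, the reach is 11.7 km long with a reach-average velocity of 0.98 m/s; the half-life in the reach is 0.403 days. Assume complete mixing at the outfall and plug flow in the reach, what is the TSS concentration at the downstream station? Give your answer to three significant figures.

Flow-weighted average: C = (586.0·29.00 + 27.60·564.0) / 613.6 = 32560/613.6 = 53.06 mg/L.
Travel time t = 11.7·1000 / 0.98 = 11940 s = 3.316 h.
Half-life 0.403 d → k = ln 2 / 0.403 = 1.720 d⁻¹.
Applying C = C₀e^(−kt): 53.06 × 0.7885 = 41.84 mg/L.

41.8 mg/L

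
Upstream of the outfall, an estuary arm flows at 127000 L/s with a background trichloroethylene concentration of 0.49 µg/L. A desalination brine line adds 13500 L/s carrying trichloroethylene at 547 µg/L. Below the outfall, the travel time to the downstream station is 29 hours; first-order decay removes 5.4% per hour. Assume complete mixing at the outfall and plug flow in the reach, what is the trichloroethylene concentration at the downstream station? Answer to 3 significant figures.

10.6 µg/L

Conservation of mass: C = (127000·0.4900 + 13500·547.0) / 140500 = 7447000/140500 = 53.00 µg/L.
5.4%/h lost → k = −ln(1 − 0.054) = 0.05551 h⁻¹.
First-order decay: C = 53.00·exp(−k·t) = 53.00·0.1999 = 10.60 µg/L.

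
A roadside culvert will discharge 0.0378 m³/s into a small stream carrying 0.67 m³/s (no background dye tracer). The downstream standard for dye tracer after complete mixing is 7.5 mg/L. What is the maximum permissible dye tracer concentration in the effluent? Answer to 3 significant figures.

At the limit, (Qr·Cr + Qe·Cₑ)/(Qr + Qe) = 7.5:
Cₑ = (0.7078·7.5 − 0.6700·0) / 0.03780 = 140.4 mg/L.

140 mg/L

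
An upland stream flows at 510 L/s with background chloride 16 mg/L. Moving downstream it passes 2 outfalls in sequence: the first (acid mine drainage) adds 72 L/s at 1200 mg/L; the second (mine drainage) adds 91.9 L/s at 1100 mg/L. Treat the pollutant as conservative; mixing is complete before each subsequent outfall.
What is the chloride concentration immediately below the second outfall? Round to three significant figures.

After outfall 1: Q = 510.0 + 72.00 = 582.0 L/s; C = (510.0·16.00 + 72.00·1200)/582.0 = 162.5 mg/L.
After outfall 2: Q = 582.0 + 91.90 = 673.9 L/s; C = (582.0·162.5 + 91.90·1100)/673.9 = 290.3 mg/L.

290 mg/L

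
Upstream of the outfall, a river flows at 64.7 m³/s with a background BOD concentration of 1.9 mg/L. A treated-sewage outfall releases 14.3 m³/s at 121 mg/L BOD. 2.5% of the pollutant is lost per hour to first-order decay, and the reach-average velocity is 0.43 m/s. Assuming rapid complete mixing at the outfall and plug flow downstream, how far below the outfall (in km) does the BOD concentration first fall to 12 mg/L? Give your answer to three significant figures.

41.0 km

Conservation of mass: C = (64.70·1.900 + 14.30·121.0) / 79.00 = 1853/79.00 = 23.46 mg/L.
2.5%/h lost → k = −ln(1 − 0.025) = 0.02532 h⁻¹.
Set 23.46·exp(−k·t) = 12 → t = ln(23.46/12)/k = 95320 s = 26.48 h.
Distance = v·t = 0.43·95320 = 40990 m = 40.99 km.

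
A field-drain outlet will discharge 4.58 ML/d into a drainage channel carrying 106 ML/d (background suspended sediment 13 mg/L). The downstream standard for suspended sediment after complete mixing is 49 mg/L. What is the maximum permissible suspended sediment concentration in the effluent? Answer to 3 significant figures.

882 mg/L

At the limit, (Qr·Cr + Qe·Cₑ)/(Qr + Qe) = 49:
Cₑ = (110.6·49 − 106.0·13.00) / 4.580 = 882.2 mg/L.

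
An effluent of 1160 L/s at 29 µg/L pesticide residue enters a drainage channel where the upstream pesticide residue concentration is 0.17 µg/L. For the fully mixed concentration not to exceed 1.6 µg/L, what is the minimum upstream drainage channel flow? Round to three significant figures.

22200 L/s

Set C_mix = 1.6: (Q·0.1700 + 1160·29.00) / (Q + 1160) = 1.6
→ Q = 1160·(29.00 − 1.6)/(1.6 − 0.1700) = 22230 L/s.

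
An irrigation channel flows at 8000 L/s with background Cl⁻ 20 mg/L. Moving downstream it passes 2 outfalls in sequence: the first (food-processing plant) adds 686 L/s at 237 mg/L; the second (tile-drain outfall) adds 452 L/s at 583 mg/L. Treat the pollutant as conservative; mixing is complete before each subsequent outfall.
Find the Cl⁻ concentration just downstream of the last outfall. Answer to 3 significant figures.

Outfall 1: combined Q = 8686 L/s; C = (8000·20.00 + 686.0·237.0)/8686 = 37.14 mg/L.
Outfall 2: combined Q = 9138 L/s; C = (8686·37.14 + 452.0·583.0)/9138 = 64.14 mg/L.

64.1 mg/L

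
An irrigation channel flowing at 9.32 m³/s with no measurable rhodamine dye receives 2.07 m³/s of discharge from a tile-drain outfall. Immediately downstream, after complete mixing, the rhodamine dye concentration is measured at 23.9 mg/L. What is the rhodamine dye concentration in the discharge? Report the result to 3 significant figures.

132 mg/L

Mass balance: 9.320·0 + 2.070·Cₑ = 11.39·23.90
→ Cₑ = (11.39·23.90 − 9.320·0) / 2.070 = 131.5 mg/L.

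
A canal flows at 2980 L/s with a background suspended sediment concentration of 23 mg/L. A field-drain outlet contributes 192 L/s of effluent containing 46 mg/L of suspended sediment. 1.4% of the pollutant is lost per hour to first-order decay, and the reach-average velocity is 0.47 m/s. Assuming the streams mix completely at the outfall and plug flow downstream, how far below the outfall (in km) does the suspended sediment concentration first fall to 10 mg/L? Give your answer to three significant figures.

107 km

Flow-weighted average: C = (2980·23.00 + 192.0·46.00) / 3172 = 77370/3172 = 24.39 mg/L.
1.4%/h lost → k = −ln(1 − 0.014) = 0.01410 h⁻¹.
Set 24.39·exp(−k·t) = 10 → t = ln(24.39/10)/k = 227700 s = 63.24 h.
Distance = v·t = 0.47·227700 = 107000 m = 107.0 km.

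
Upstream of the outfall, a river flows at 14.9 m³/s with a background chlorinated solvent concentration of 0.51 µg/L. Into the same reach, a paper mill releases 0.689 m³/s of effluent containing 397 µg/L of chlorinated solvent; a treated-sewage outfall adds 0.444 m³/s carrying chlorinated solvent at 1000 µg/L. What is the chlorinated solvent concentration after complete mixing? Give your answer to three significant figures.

45.2 µg/L

After mixing, C = (14.90·0.5100 + 0.6890·397.0 + 0.4440·1000) / 16.03 = 725.1/16.03 = 45.23 µg/L.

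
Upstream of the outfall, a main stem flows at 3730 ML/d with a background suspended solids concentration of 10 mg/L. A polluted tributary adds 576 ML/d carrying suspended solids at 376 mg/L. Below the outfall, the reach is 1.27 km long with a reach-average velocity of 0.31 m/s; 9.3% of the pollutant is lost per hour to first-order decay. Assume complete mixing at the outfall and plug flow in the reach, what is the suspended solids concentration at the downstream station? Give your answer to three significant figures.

52.8 mg/L

After mixing, C = (3730·10.00 + 576.0·376.0) / 4306 = 253900/4306 = 58.96 mg/L.
Travel time t = 1.27·1000 / 0.31 = 4097 s = 1.138 h.
9.3%/h lost → k = −ln(1 − 0.093) = 0.09761 h⁻¹.
First-order decay: C = 58.96·exp(−k·t) = 58.96·0.8949 = 52.76 mg/L.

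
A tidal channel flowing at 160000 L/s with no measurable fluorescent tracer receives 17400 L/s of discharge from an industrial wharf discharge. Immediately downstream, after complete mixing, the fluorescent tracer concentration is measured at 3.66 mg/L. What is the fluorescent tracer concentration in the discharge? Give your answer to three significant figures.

Mass balance: 160000·0 + 17400·Cₑ = 177400·3.660
→ Cₑ = (177400·3.660 − 160000·0) / 17400 = 37.32 mg/L.

37.3 mg/L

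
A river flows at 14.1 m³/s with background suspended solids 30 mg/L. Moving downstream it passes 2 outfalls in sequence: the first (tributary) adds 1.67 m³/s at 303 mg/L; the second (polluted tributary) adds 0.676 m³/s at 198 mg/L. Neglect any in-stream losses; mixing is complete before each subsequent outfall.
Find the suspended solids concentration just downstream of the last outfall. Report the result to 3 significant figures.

64.6 mg/L

After outfall 1: Q = 14.10 + 1.670 = 15.77 m³/s; C = (14.10·30.00 + 1.670·303.0)/15.77 = 58.91 mg/L.
After outfall 2: Q = 15.77 + 0.6760 = 16.45 m³/s; C = (15.77·58.91 + 0.6760·198.0)/16.45 = 64.63 mg/L.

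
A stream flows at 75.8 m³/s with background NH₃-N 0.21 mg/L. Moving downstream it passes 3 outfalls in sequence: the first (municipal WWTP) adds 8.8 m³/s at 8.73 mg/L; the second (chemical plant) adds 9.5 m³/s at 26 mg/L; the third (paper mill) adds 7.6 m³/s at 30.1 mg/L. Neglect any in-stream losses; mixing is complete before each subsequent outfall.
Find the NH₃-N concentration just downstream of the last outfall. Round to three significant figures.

5.59 mg/L

After outfall 1: Q = 75.80 + 8.800 = 84.60 m³/s; C = (75.80·0.2100 + 8.800·8.730)/84.60 = 1.096 mg/L.
After outfall 2: Q = 84.60 + 9.500 = 94.10 m³/s; C = (84.60·1.096 + 9.500·26.00)/94.10 = 3.610 mg/L.
After outfall 3: Q = 94.10 + 7.600 = 101.7 m³/s; C = (94.10·3.610 + 7.600·30.10)/101.7 = 5.590 mg/L.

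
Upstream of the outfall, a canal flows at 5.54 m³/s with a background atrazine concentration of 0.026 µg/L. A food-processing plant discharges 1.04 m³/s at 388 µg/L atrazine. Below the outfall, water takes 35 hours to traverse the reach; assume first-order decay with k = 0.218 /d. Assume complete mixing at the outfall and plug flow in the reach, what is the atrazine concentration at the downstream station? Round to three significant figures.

44.6 µg/L

Conservation of mass: C = (5.540·0.02600 + 1.040·388.0) / 6.580 = 403.7/6.580 = 61.35 µg/L.
Applying C = C₀e^(−kt): 61.35 × 0.7277 = 44.64 µg/L.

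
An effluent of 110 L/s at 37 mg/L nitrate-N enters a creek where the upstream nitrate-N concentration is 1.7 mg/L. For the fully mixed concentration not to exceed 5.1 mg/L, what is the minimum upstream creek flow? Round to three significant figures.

1030 L/s

Set C_mix = 5.1: (Q·1.700 + 110.0·37.00) / (Q + 110.0) = 5.1
→ Q = 110.0·(37.00 − 5.1)/(5.1 − 1.700) = 1032 L/s.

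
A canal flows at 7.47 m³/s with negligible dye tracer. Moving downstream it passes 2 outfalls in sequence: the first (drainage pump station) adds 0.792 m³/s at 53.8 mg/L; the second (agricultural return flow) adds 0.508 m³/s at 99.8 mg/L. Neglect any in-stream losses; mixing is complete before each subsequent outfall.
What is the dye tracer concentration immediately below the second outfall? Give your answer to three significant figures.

10.6 mg/L

After outfall 1: Q = 7.470 + 0.7920 = 8.262 m³/s; C = (7.470·0 + 0.7920·53.80)/8.262 = 5.157 mg/L.
After outfall 2: Q = 8.262 + 0.5080 = 8.770 m³/s; C = (8.262·5.157 + 0.5080·99.80)/8.770 = 10.64 mg/L.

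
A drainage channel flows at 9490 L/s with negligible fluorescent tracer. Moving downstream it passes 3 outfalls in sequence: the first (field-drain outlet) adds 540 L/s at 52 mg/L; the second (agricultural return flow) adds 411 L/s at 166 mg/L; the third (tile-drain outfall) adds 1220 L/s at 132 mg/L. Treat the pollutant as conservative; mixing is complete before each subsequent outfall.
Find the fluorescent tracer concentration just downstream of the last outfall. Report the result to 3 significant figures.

22.1 mg/L

Outfall 1: combined Q = 10030 L/s; C = (9490·0 + 540.0·52.00)/10030 = 2.800 mg/L.
Outfall 2: combined Q = 10440 L/s; C = (10030·2.800 + 411.0·166.0)/10440 = 9.224 mg/L.
Outfall 3: combined Q = 11660 L/s; C = (10440·9.224 + 1220·132.0)/11660 = 22.07 mg/L.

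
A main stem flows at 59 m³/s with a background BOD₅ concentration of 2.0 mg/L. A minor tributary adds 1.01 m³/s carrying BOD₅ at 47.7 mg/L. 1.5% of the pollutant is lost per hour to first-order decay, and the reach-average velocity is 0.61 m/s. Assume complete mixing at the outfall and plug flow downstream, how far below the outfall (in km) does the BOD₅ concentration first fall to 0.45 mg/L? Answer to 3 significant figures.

After mixing, C = (59.00·2.000 + 1.010·47.70) / 60.01 = 166.2/60.01 = 2.769 mg/L.
1.5%/h lost → k = −ln(1 − 0.015) = 0.01511 h⁻¹.
Set 2.769·exp(−k·t) = 0.45 → t = ln(2.769/0.45)/k = 432800 s = 120.2 h.
Distance = v·t = 0.61·432800 = 264000 m = 264.0 km.

264 km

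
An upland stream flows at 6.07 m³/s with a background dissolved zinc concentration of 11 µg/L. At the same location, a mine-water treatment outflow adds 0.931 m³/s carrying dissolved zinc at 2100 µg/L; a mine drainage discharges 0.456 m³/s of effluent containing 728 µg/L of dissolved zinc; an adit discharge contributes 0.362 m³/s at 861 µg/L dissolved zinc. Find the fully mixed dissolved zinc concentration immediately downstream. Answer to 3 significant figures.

Conservation of mass: C = (6.070·11.00 + 0.9310·2100 + 0.4560·728.0 + 0.3620·861.0) / 7.819 = 2666/7.819 = 340.9 µg/L.

341 µg/L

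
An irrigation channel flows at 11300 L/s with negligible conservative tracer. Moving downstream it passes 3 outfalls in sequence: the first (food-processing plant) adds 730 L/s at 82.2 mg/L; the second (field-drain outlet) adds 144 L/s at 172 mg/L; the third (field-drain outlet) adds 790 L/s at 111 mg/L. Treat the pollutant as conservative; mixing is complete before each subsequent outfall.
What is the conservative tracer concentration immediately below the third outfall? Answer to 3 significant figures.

13.3 mg/L

Below outfall 1: Q → 12030 L/s, C = (11300·0 + 730.0·82.20)/12030 = 4.988 mg/L.
Below outfall 2: Q → 12170 L/s, C = (12030·4.988 + 144.0·172.0)/12170 = 6.964 mg/L.
Below outfall 3: Q → 12960 L/s, C = (12170·6.964 + 790.0·111.0)/12960 = 13.30 mg/L.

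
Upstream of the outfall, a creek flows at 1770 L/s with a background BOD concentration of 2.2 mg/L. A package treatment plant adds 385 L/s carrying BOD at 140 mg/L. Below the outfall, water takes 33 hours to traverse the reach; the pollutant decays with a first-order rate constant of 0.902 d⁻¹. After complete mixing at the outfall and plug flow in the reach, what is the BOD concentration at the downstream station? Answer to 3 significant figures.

7.76 mg/L

Mixed concentration C = ΣQC/ΣQ = (1770·2.200 + 385.0·140.0) / 2155 = 57790/2155 = 26.82 mg/L.
Applying C = C₀e^(−kt): 26.82 × 0.2893 = 7.759 mg/L.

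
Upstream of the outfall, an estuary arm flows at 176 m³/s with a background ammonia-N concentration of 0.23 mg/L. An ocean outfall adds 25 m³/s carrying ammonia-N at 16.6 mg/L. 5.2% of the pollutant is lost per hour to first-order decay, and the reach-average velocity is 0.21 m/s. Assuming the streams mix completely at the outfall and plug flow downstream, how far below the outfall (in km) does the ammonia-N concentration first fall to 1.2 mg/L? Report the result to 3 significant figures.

Conservation of mass: C = (176.0·0.2300 + 25.00·16.60) / 201.0 = 455.5/201.0 = 2.266 mg/L.
5.2%/h lost → k = −ln(1 − 0.052) = 0.05340 h⁻¹.
Set 2.266·exp(−k·t) = 1.2 → t = ln(2.266/1.2)/k = 42860 s = 11.90 h.
Distance = v·t = 0.21·42860 = 9000 m = 9.000 km.

9.00 km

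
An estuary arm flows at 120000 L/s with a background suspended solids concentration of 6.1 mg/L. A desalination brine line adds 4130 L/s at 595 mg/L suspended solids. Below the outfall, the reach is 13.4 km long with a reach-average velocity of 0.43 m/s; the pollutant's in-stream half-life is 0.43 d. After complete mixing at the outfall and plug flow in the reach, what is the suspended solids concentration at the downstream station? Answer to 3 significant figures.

14.4 mg/L

Conservation of mass: C = (120000·6.100 + 4130·595.0) / 124100 = 3189000/124100 = 25.69 mg/L.
Travel time t = 13.4·1000 / 0.43 = 31160 s = 8.656 h.
Half-life 0.43 d → k = ln 2 / 0.43 = 1.612 d⁻¹.
Applying C = C₀e^(−kt): 25.69 × 0.5591 = 14.37 mg/L.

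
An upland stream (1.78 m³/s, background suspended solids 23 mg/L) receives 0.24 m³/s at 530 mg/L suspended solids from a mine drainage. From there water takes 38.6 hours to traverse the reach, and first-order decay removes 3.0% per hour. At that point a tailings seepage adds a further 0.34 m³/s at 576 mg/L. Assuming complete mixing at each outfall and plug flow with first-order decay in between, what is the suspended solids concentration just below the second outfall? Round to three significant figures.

105 mg/L

Mixed concentration C = ΣQC/ΣQ = (1.780·23.00 + 0.2400·530.0) / 2.020 = 168.1/2.020 = 83.24 mg/L; combined flow 2.020 m³/s.
3.0%/h lost → k = −ln(1 − 0.03) = 0.03046 h⁻¹.
After decay, C = 83.24 × e^(−kt) = 83.24 × 0.3086 = 25.69 mg/L.
Second outfall: C = (2.020·25.69 + 0.3400·576.0)/2.360 = 105.0 mg/L.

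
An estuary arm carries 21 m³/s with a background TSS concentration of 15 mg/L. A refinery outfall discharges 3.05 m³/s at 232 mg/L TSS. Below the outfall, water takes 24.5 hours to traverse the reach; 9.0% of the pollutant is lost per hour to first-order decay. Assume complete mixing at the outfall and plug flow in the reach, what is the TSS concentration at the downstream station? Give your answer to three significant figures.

Mass balance: C = (21.00·15.00 + 3.050·232.0) / 24.05 = 1023/24.05 = 42.52 mg/L.
9.0%/h lost → k = −ln(1 − 0.09) = 0.09431 h⁻¹.
After decay, C = 42.52 × e^(−kt) = 42.52 × 0.09920 = 4.218 mg/L.

4.22 mg/L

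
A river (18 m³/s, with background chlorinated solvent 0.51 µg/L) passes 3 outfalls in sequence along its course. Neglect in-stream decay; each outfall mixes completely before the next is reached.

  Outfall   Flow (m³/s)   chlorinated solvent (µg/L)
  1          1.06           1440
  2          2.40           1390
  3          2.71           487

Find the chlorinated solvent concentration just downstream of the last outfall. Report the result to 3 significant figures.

After outfall 1: Q = 18.00 + 1.060 = 19.06 m³/s; C = (18.00·0.5100 + 1.060·1440)/19.06 = 80.57 µg/L.
After outfall 2: Q = 19.06 + 2.400 = 21.46 m³/s; C = (19.06·80.57 + 2.400·1390)/21.46 = 227.0 µg/L.
After outfall 3: Q = 21.46 + 2.710 = 24.17 m³/s; C = (21.46·227.0 + 2.710·487.0)/24.17 = 256.2 µg/L.

256 µg/L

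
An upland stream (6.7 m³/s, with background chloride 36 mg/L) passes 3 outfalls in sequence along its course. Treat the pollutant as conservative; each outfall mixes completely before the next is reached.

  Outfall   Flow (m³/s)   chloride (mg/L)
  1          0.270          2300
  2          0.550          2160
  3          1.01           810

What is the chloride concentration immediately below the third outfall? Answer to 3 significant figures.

336 mg/L

Below outfall 1: Q → 6.970 m³/s, C = (6.700·36.00 + 0.2700·2300)/6.970 = 123.7 mg/L.
Below outfall 2: Q → 7.520 m³/s, C = (6.970·123.7 + 0.5500·2160)/7.520 = 272.6 mg/L.
Below outfall 3: Q → 8.530 m³/s, C = (7.520·272.6 + 1.010·810.0)/8.530 = 336.3 mg/L.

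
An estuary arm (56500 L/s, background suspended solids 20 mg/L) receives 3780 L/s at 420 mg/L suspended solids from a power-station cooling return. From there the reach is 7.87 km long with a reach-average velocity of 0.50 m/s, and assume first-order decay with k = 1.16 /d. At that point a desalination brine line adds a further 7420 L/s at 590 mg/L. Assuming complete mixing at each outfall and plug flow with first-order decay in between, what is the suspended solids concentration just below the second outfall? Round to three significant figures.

Conservation of mass: C = (56500·20.00 + 3780·420.0) / 60280 = 2718000/60280 = 45.08 mg/L; combined flow 60280 L/s.
Travel time t = 7.87·1000 / 0.50 = 15740 s = 4.372 h.
Applying C = C₀e^(−kt): 45.08 × 0.8095 = 36.50 mg/L.
At the second outfall, C = (60280·36.50 + 7420·590.0) / (60280 + 7420) = 97.16 mg/L.

97.2 mg/L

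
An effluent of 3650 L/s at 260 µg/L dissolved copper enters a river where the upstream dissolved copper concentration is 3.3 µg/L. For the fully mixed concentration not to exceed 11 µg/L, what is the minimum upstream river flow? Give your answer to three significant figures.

118000 L/s

Set C_mix = 11: (Q·3.300 + 3650·260.0) / (Q + 3650) = 11
→ Q = 3650·(260.0 − 11)/(11 − 3.300) = 118000 L/s.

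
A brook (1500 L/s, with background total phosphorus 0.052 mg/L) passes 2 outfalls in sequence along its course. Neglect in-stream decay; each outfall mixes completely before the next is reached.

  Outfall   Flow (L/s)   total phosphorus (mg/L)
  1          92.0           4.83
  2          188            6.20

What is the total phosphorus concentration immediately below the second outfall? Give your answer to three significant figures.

Below outfall 1: Q → 1592 L/s, C = (1500·0.05200 + 92.00·4.830)/1592 = 0.3281 mg/L.
Below outfall 2: Q → 1780 L/s, C = (1592·0.3281 + 188.0·6.200)/1780 = 0.9483 mg/L.

0.948 mg/L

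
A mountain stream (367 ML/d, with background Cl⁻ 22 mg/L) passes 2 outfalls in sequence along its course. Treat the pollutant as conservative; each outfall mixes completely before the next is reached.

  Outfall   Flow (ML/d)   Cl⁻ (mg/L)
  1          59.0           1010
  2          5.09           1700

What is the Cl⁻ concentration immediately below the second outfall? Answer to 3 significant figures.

After outfall 1: Q = 367.0 + 59.00 = 426.0 ML/d; C = (367.0·22.00 + 59.00·1010)/426.0 = 158.8 mg/L.
After outfall 2: Q = 426.0 + 5.090 = 431.1 ML/d; C = (426.0·158.8 + 5.090·1700)/431.1 = 177.0 mg/L.

177 mg/L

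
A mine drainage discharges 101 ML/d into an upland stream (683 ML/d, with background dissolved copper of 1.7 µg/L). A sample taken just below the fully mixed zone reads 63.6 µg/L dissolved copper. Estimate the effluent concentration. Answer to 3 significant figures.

482 µg/L

Mass balance: 683.0·1.700 + 101.0·Cₑ = 784.0·63.60
→ Cₑ = (784.0·63.60 − 683.0·1.700) / 101.0 = 482.2 µg/L.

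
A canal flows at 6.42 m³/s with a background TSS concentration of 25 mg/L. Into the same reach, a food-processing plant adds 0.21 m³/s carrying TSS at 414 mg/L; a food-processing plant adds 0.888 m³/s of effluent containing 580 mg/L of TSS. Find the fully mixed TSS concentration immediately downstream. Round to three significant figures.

Flow-weighted average: C = (6.420·25.00 + 0.2100·414.0 + 0.8880·580.0) / 7.518 = 762.5/7.518 = 101.4 mg/L.

101 mg/L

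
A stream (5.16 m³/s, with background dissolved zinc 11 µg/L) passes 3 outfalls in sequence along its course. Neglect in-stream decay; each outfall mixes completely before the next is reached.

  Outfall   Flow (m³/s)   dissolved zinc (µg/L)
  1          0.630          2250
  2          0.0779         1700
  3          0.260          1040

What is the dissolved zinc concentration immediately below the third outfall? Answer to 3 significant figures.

306 µg/L

After outfall 1: Q = 5.160 + 0.6300 = 5.790 m³/s; C = (5.160·11.00 + 0.6300·2250)/5.790 = 254.6 µg/L.
After outfall 2: Q = 5.790 + 0.07790 = 5.868 m³/s; C = (5.790·254.6 + 0.07790·1700)/5.868 = 273.8 µg/L.
After outfall 3: Q = 5.868 + 0.2600 = 6.128 m³/s; C = (5.868·273.8 + 0.2600·1040)/6.128 = 306.3 µg/L.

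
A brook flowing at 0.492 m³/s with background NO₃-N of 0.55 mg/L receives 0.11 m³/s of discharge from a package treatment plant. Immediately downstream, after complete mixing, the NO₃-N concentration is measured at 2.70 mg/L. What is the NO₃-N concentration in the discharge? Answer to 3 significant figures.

12.3 mg/L

Mass balance: 0.4920·0.5500 + 0.1100·Cₑ = 0.6020·2.700
→ Cₑ = (0.6020·2.700 − 0.4920·0.5500) / 0.1100 = 12.32 mg/L.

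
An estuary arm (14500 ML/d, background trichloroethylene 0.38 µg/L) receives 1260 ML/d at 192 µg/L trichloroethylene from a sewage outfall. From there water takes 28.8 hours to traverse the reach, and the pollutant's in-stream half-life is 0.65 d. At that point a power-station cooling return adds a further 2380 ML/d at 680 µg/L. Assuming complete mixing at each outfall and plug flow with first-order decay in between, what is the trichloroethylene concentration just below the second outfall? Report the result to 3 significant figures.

93.0 µg/L

Flow-weighted average: C = (14500·0.3800 + 1260·192.0) / 15760 = 247400/15760 = 15.70 µg/L; combined flow 15760 ML/d.
Half-life 0.65 d → k = ln 2 / 0.65 = 1.066 d⁻¹.
After decay, C = 15.70 × e^(−kt) = 15.70 × 0.2781 = 4.367 µg/L.
At the second outfall, C = (15760·4.367 + 2380·680.0) / (15760 + 2380) = 93.01 µg/L.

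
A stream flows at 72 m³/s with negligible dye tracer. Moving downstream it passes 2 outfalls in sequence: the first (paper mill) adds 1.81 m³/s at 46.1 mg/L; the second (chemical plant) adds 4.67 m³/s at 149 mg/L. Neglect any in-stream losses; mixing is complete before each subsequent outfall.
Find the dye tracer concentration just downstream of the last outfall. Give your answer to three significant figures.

9.93 mg/L

After outfall 1: Q = 72.00 + 1.810 = 73.81 m³/s; C = (72.00·0 + 1.810·46.10)/73.81 = 1.130 mg/L.
After outfall 2: Q = 73.81 + 4.670 = 78.48 m³/s; C = (73.81·1.130 + 4.670·149.0)/78.48 = 9.930 mg/L.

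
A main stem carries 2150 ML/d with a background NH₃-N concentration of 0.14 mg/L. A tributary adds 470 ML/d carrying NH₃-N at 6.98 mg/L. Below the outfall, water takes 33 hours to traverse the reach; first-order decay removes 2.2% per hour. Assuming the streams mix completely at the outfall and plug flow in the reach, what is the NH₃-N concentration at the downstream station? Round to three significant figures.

Mass balance: C = (2150·0.1400 + 470.0·6.980) / 2620 = 3582/2620 = 1.367 mg/L.
2.2%/h lost → k = −ln(1 − 0.022) = 0.02225 h⁻¹.
After decay, C = 1.367 × e^(−kt) = 1.367 × 0.4799 = 0.6561 mg/L.

0.656 mg/L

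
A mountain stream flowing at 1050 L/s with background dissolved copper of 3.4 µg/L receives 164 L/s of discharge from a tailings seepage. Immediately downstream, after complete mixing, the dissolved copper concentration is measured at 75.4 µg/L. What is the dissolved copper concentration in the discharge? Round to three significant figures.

Mass balance: 1050·3.400 + 164.0·Cₑ = 1214·75.40
→ Cₑ = (1214·75.40 − 1050·3.400) / 164.0 = 536.4 µg/L.

536 µg/L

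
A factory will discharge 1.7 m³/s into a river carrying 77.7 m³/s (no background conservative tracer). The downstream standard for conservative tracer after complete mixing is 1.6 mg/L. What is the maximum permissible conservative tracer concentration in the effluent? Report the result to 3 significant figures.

At the limit, (Qr·Cr + Qe·Cₑ)/(Qr + Qe) = 1.6:
Cₑ = (79.40·1.6 − 77.70·0) / 1.700 = 74.73 mg/L.

74.7 mg/L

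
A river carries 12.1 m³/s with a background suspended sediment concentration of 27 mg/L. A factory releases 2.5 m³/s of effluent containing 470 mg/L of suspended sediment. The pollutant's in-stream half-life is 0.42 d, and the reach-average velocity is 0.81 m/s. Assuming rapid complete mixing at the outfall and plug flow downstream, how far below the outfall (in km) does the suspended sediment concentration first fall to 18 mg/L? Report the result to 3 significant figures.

73.9 km

Conservation of mass: C = (12.10·27.00 + 2.500·470.0) / 14.60 = 1502/14.60 = 102.9 mg/L.
Half-life 0.42 d → k = ln 2 / 0.42 = 1.650 d⁻¹.
Set 102.9·exp(−k·t) = 18 → t = ln(102.9/18)/k = 91250 s = 25.35 h.
Distance = v·t = 0.81·91250 = 73910 m = 73.91 km.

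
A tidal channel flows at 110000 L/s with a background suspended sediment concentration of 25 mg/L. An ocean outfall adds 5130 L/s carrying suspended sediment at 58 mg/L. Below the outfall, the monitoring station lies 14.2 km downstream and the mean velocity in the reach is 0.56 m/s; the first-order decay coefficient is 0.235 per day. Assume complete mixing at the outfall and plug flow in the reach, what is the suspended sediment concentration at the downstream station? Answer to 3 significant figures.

24.7 mg/L

After mixing, C = (110000·25.00 + 5130·58.00) / 115100 = 3048000/115100 = 26.47 mg/L.
Travel time t = 14.2·1000 / 0.56 = 25360 s = 7.044 h.
Decay over the reach: 26.47·exp(−kt) = 26.47·0.9334 = 24.71 mg/L.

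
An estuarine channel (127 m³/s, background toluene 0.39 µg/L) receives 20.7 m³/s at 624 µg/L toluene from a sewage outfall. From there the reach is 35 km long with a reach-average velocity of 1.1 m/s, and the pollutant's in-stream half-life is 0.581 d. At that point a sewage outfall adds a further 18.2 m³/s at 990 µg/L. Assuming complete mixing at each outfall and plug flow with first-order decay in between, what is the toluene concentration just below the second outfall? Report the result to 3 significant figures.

Mass balance: C = (127.0·0.3900 + 20.70·624.0) / 147.7 = 12970/147.7 = 87.79 µg/L; combined flow 147.7 m³/s.
Travel time t = 35·1000 / 1.1 = 31820 s = 8.838 h.
Half-life 0.581 d → k = ln 2 / 0.581 = 1.193 d⁻¹.
After decay, C = 87.79 × e^(−kt) = 87.79 × 0.6445 = 56.58 µg/L.
Second outfall: C = (147.7·56.58 + 18.20·990.0)/165.9 = 159.0 µg/L.

159 µg/L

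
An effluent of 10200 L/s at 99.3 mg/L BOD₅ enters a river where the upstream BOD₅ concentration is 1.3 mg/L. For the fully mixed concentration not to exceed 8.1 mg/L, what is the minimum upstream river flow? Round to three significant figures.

Set C_mix = 8.1: (Q·1.300 + 10200·99.30) / (Q + 10200) = 8.1
→ Q = 10200·(99.30 − 8.1)/(8.1 − 1.300) = 136800 L/s.

137000 L/s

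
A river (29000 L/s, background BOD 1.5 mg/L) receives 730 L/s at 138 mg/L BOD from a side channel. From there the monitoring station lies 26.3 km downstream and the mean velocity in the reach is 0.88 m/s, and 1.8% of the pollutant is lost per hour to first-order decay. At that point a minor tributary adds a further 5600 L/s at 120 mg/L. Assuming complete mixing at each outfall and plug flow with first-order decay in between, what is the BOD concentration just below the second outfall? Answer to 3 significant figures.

Flow-weighted average: C = (29000·1.500 + 730.0·138.0) / 29730 = 144200/29730 = 4.852 mg/L; combined flow 29730 L/s.
Travel time t = 26.3·1000 / 0.88 = 29890 s = 8.302 h.
1.8%/h lost → k = −ln(1 − 0.018) = 0.01816 h⁻¹.
Decay over the reach: 4.852·exp(−kt) = 4.852·0.8600 = 4.173 mg/L.
At the second outfall, C = (29730·4.173 + 5600·120.0) / (29730 + 5600) = 22.53 mg/L.

22.5 mg/L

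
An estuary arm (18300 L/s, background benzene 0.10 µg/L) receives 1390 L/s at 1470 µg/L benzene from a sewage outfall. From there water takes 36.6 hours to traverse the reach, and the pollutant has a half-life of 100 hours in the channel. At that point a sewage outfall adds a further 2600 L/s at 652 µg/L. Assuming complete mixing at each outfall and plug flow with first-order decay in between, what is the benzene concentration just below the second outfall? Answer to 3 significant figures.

Mass balance: C = (18300·0.1000 + 1390·1470) / 19690 = 2045000/19690 = 103.9 µg/L; combined flow 19690 L/s.
Half-life 100 h → k = ln 2 / 100 = 0.006931 h⁻¹ = 0.1664 d⁻¹.
First-order decay: C = 103.9·exp(−k·t) = 103.9·0.7759 = 80.59 µg/L.
Second outfall: C = (19690·80.59 + 2600·652.0)/22290 = 147.2 µg/L.

147 µg/L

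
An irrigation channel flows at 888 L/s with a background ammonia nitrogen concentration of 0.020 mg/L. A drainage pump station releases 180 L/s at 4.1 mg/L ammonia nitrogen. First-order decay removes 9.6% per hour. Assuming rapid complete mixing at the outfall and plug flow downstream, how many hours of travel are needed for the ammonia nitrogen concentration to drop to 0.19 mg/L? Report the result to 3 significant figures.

Flow-weighted average: C = (888.0·0.02000 + 180.0·4.100) / 1068 = 755.8/1068 = 0.7076 mg/L.
9.6%/h lost → k = −ln(1 − 0.096) = 0.1009 h⁻¹.
0.7076·exp(−k·t) = 0.19 → t = ln(0.7076/0.19)/k = 46900 s = 13.03 h.

13.0 h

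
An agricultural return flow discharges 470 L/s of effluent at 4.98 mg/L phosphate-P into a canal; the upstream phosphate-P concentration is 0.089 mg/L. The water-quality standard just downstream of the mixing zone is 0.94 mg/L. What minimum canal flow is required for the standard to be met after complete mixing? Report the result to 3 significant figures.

Set C_mix = 0.94: (Q·0.08900 + 470.0·4.980) / (Q + 470.0) = 0.94
→ Q = 470.0·(4.980 − 0.94)/(0.94 − 0.08900) = 2231 L/s.

2230 L/s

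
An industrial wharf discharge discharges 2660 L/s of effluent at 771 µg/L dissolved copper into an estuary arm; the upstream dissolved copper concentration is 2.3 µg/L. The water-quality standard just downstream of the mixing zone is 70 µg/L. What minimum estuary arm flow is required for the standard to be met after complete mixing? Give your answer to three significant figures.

Set C_mix = 70: (Q·2.300 + 2660·771.0) / (Q + 2660) = 70
→ Q = 2660·(771.0 − 70)/(70 − 2.300) = 27540 L/s.

27500 L/s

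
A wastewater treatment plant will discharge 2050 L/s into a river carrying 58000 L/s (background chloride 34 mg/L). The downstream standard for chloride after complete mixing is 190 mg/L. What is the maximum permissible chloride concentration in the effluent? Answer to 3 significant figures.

4600 mg/L

At the limit, (Qr·Cr + Qe·Cₑ)/(Qr + Qe) = 190:
Cₑ = (60050·190 − 58000·34.00) / 2050 = 4604 mg/L.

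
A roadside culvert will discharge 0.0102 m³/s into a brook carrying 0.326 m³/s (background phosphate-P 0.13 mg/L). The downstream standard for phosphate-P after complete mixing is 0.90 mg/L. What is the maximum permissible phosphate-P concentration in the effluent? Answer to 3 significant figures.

25.5 mg/L

At the limit, (Qr·Cr + Qe·Cₑ)/(Qr + Qe) = 0.90:
Cₑ = (0.3362·0.90 − 0.3260·0.1300) / 0.01020 = 25.51 mg/L.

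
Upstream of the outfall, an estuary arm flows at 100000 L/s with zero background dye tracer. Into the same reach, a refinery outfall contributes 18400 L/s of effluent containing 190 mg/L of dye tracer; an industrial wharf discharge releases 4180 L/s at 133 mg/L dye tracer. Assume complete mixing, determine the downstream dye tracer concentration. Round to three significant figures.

33.1 mg/L

Flow-weighted average: C = (100000·0 + 18400·190.0 + 4180·133.0) / 122600 = 4052000/122600 = 33.06 mg/L.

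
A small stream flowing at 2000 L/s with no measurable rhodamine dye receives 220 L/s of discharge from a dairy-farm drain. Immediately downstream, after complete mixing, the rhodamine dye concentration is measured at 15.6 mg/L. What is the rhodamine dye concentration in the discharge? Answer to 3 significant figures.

157 mg/L

Mass balance: 2000·0 + 220.0·Cₑ = 2220·15.60
→ Cₑ = (2220·15.60 − 2000·0) / 220.0 = 157.4 mg/L.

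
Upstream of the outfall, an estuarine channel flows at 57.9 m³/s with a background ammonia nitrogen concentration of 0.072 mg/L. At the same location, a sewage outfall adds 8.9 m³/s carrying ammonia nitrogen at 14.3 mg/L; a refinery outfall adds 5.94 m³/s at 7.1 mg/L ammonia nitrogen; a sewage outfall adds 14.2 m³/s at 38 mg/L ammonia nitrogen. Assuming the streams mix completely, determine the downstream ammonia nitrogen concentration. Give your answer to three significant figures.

After mixing, C = (57.90·0.07200 + 8.900·14.30 + 5.940·7.100 + 14.20·38.00) / 86.94 = 713.2/86.94 = 8.204 mg/L.

8.20 mg/L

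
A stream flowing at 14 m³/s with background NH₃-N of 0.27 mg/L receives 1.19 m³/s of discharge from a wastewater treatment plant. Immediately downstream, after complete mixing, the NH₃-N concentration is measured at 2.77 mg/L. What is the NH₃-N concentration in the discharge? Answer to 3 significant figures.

Mass balance: 14.00·0.2700 + 1.190·Cₑ = 15.19·2.770
→ Cₑ = (15.19·2.770 − 14.00·0.2700) / 1.190 = 32.18 mg/L.

32.2 mg/L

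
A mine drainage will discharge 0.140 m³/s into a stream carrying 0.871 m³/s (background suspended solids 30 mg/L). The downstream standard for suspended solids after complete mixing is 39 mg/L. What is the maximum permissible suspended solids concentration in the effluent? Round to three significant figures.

95.0 mg/L

At the limit, (Qr·Cr + Qe·Cₑ)/(Qr + Qe) = 39:
Cₑ = (1.011·39 − 0.8710·30.00) / 0.1400 = 94.99 mg/L.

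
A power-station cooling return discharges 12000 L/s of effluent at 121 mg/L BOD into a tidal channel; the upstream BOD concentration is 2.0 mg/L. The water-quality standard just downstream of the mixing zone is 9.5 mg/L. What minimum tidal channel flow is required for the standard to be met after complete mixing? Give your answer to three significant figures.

Set C_mix = 9.5: (Q·2.000 + 12000·121.0) / (Q + 12000) = 9.5
→ Q = 12000·(121.0 − 9.5)/(9.5 − 2.000) = 178400 L/s.

178000 L/s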